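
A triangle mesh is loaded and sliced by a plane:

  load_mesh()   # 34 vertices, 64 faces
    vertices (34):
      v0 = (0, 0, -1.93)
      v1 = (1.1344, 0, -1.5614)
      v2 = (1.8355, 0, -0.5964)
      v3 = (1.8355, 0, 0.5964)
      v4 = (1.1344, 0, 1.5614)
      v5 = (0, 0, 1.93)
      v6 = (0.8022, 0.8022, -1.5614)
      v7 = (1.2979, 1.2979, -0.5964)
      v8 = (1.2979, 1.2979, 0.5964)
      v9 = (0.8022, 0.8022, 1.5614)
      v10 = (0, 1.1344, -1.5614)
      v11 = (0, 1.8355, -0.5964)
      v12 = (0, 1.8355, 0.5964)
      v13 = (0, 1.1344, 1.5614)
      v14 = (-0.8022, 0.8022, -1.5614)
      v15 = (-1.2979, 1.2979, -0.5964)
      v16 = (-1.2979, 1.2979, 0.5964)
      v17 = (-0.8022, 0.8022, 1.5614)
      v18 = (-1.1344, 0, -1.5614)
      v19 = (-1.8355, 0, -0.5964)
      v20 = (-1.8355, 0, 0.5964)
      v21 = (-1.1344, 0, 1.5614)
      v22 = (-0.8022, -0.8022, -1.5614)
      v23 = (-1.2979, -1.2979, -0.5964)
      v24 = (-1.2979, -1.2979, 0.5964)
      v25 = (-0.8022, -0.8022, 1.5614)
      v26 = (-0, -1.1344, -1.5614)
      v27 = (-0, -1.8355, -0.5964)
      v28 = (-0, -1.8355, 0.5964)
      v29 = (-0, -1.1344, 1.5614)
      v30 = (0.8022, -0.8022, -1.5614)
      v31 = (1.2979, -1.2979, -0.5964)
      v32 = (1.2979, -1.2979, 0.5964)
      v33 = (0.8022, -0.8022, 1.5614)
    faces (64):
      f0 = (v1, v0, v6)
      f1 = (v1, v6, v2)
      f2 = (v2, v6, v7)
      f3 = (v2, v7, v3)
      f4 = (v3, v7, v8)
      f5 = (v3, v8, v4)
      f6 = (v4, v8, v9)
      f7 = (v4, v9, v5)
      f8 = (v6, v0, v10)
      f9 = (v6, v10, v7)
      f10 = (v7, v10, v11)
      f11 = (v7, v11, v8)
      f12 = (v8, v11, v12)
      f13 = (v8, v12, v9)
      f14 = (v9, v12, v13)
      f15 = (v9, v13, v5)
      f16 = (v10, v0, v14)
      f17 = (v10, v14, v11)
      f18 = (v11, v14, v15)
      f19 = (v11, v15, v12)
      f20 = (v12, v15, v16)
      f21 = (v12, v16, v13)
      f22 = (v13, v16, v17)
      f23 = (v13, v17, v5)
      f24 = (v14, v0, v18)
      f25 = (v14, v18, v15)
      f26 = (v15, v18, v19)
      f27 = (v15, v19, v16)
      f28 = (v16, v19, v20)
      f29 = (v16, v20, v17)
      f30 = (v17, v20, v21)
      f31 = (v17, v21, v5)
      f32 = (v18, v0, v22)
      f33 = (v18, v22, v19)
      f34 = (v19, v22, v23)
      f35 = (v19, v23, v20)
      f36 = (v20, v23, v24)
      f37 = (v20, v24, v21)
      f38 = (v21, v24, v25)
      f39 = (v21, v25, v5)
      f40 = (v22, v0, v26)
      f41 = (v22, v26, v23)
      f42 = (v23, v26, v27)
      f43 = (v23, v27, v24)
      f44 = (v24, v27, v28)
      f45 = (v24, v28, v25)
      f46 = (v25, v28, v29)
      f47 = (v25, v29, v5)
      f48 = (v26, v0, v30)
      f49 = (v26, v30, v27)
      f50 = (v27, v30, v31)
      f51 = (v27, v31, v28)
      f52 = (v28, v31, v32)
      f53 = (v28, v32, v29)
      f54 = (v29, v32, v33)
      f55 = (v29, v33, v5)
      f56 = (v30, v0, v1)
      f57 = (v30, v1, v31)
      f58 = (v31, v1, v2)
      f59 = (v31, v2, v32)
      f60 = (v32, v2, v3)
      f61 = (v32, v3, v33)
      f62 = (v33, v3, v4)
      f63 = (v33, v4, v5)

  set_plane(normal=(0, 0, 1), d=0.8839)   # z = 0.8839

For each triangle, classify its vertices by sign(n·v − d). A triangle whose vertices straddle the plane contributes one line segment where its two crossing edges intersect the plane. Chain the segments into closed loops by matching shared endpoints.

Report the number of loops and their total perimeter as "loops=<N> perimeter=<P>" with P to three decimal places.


loops=1 perimeter=9.960

Straddling triangles (16 of 64):
  (v3,v8,v4) [--+] → (1.24919, 0.91122, 0.8839)–(1.62662, 0, 0.8839)  len=0.9863
  (v4,v8,v9) [+-+] → (1.24919, 0.91122, 0.8839)–(1.15022, 1.15022, 0.8839)  len=0.2587
  (v8,v12,v9) [--+] → (0.238997, 1.52765, 0.8839)–(1.15022, 1.15022, 0.8839)  len=0.9863
  (v9,v12,v13) [+-+] → (0.238997, 1.52765, 0.8839)–(0, 1.62662, 0.8839)  len=0.2587
  (v12,v16,v13) [--+] → (-0.91122, 1.24919, 0.8839)–(0, 1.62662, 0.8839)  len=0.9863
  (v13,v16,v17) [+-+] → (-0.91122, 1.24919, 0.8839)–(-1.15022, 1.15022, 0.8839)  len=0.2587
  (v16,v20,v17) [--+] → (-1.52765, 0.238997, 0.8839)–(-1.15022, 1.15022, 0.8839)  len=0.9863
  (v17,v20,v21) [+-+] → (-1.52765, 0.238997, 0.8839)–(-1.62662, 0, 0.8839)  len=0.2587
  (v20,v24,v21) [--+] → (-1.24919, -0.91122, 0.8839)–(-1.62662, 0, 0.8839)  len=0.9863
  (v21,v24,v25) [+-+] → (-1.24919, -0.91122, 0.8839)–(-1.15022, -1.15022, 0.8839)  len=0.2587
  (v24,v28,v25) [--+] → (-0.238997, -1.52765, 0.8839)–(-1.15022, -1.15022, 0.8839)  len=0.9863
  (v25,v28,v29) [+-+] → (-0.238997, -1.52765, 0.8839)–(0, -1.62662, 0.8839)  len=0.2587
  (v28,v32,v29) [--+] → (0.91122, -1.24919, 0.8839)–(0, -1.62662, 0.8839)  len=0.9863
  (v29,v32,v33) [+-+] → (0.91122, -1.24919, 0.8839)–(1.15022, -1.15022, 0.8839)  len=0.2587
  (v32,v3,v33) [--+] → (1.52765, -0.238997, 0.8839)–(1.15022, -1.15022, 0.8839)  len=0.9863
  (v33,v3,v4) [+-+] → (1.52765, -0.238997, 0.8839)–(1.62662, 0, 0.8839)  len=0.2587

Chained into 1 loop(s):
  loop 1: 16 segments, perimeter = 9.9598
Total perimeter = 9.960


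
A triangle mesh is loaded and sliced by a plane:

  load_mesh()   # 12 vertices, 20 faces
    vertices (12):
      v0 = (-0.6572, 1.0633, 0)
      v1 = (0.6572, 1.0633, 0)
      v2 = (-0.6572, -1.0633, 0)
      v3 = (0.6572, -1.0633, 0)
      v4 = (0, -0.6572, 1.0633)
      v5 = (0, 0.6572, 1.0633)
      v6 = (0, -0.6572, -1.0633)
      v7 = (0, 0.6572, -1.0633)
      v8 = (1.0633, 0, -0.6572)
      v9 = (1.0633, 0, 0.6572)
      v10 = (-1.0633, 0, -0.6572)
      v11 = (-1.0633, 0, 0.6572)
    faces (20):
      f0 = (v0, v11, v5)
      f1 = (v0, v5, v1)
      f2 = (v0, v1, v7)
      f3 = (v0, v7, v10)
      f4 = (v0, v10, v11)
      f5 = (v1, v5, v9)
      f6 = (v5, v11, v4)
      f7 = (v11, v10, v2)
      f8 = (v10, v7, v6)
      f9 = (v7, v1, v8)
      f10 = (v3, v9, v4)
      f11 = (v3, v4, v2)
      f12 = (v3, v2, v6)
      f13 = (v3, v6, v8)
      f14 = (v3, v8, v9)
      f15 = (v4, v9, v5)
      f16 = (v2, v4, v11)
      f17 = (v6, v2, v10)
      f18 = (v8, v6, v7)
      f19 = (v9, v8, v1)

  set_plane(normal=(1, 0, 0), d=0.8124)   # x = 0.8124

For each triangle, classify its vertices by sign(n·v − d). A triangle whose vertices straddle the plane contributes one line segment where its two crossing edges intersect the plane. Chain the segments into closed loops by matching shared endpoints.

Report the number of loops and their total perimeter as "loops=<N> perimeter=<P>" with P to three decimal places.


loops=1 perimeter=4.464

Straddling triangles (8 of 20):
  (v1,v5,v9) [--+] → (0.8124, 0.155075, 0.753025)–(0.8124, 0.656937, 0.251163)  len=0.7097
  (v7,v1,v8) [--+] → (0.8124, 0.656937, -0.251163)–(0.8124, 0.155075, -0.753025)  len=0.7097
  (v3,v9,v4) [-+-] → (0.8124, -0.656937, 0.251163)–(0.8124, -0.155075, 0.753025)  len=0.7097
  (v3,v6,v8) [--+] → (0.8124, -0.155075, -0.753025)–(0.8124, -0.656937, -0.251163)  len=0.7097
  (v3,v8,v9) [-++] → (0.8124, -0.656937, -0.251163)–(0.8124, -0.656937, 0.251163)  len=0.5023
  (v4,v9,v5) [-+-] → (0.8124, -0.155075, 0.753025)–(0.8124, 0.155075, 0.753025)  len=0.3102
  (v8,v6,v7) [+--] → (0.8124, -0.155075, -0.753025)–(0.8124, 0.155075, -0.753025)  len=0.3102
  (v9,v8,v1) [++-] → (0.8124, 0.656937, -0.251163)–(0.8124, 0.656937, 0.251163)  len=0.5023

Chained into 1 loop(s):
  loop 1: 8 segments, perimeter = 4.4639
Total perimeter = 4.464


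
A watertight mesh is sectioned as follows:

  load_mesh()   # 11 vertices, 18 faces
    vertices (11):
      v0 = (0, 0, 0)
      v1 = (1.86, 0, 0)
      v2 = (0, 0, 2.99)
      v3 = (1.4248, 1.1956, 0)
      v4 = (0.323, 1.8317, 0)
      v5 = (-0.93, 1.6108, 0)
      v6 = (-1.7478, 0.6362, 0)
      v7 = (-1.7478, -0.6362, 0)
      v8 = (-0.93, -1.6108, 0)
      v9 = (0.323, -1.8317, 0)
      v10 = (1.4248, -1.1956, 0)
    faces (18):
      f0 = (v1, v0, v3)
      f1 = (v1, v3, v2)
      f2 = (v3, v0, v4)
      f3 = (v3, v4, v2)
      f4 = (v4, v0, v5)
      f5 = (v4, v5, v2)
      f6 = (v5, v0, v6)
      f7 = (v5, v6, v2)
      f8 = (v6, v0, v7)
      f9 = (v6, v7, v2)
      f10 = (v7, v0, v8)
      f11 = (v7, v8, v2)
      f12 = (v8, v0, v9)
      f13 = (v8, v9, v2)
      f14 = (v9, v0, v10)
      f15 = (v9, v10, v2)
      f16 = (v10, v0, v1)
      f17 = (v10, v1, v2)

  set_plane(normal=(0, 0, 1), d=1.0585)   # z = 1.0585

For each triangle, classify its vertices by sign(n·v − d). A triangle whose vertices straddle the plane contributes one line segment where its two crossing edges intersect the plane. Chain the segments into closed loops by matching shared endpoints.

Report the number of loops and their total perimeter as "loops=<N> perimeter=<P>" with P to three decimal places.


loops=1 perimeter=7.397

Straddling triangles (9 of 18):
  (v1,v3,v2) [--+] → (0.920402, 0.772342, 1.0585)–(1.20154, 0, 1.0585)  len=0.8219
  (v3,v4,v2) [--+] → (0.208654, 1.18325, 1.0585)–(0.920402, 0.772342, 1.0585)  len=0.8218
  (v4,v5,v2) [--+] → (-0.600768, 1.04056, 1.0585)–(0.208654, 1.18325, 1.0585)  len=0.8219
  (v5,v6,v2) [--+] → (-1.12906, 0.410977, 1.0585)–(-0.600768, 1.04056, 1.0585)  len=0.8219
  (v6,v7,v2) [--+] → (-1.12906, -0.410977, 1.0585)–(-1.12906, 0.410977, 1.0585)  len=0.8220
  (v7,v8,v2) [--+] → (-0.600768, -1.04056, 1.0585)–(-1.12906, -0.410977, 1.0585)  len=0.8219
  (v8,v9,v2) [--+] → (0.208654, -1.18325, 1.0585)–(-0.600768, -1.04056, 1.0585)  len=0.8219
  (v9,v10,v2) [--+] → (0.920402, -0.772342, 1.0585)–(0.208654, -1.18325, 1.0585)  len=0.8218
  (v10,v1,v2) [--+] → (1.20154, 0, 1.0585)–(0.920402, -0.772342, 1.0585)  len=0.8219

Chained into 1 loop(s):
  loop 1: 9 segments, perimeter = 7.3970
Total perimeter = 7.397


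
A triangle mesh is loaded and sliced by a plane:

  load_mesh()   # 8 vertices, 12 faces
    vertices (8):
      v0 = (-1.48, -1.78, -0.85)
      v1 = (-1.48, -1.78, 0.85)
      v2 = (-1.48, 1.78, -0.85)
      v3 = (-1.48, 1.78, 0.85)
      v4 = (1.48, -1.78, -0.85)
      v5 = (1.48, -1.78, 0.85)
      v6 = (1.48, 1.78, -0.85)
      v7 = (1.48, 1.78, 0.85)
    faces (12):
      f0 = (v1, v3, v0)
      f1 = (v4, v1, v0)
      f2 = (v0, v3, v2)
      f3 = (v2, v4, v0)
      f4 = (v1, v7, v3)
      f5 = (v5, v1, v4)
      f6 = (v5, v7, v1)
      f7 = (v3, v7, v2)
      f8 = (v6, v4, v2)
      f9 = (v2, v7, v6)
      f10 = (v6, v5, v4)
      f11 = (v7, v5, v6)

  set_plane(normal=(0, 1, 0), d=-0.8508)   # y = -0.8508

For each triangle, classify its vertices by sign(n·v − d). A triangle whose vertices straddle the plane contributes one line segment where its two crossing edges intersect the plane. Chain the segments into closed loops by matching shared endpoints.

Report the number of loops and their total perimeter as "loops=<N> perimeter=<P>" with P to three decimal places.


Straddling triangles (8 of 12):
  (v1,v3,v0) [-+-] → (-1.48, -0.8508, 0.85)–(-1.48, -0.8508, -0.406281)  len=1.2563
  (v0,v3,v2) [-++] → (-1.48, -0.8508, -0.406281)–(-1.48, -0.8508, -0.85)  len=0.4437
  (v2,v4,v0) [+--] → (0.707407, -0.8508, -0.85)–(-1.48, -0.8508, -0.85)  len=2.1874
  (v1,v7,v3) [-++] → (-0.707407, -0.8508, 0.85)–(-1.48, -0.8508, 0.85)  len=0.7726
  (v5,v7,v1) [-+-] → (1.48, -0.8508, 0.85)–(-0.707407, -0.8508, 0.85)  len=2.1874
  (v6,v4,v2) [+-+] → (1.48, -0.8508, -0.85)–(0.707407, -0.8508, -0.85)  len=0.7726
  (v6,v5,v4) [+--] → (1.48, -0.8508, 0.406281)–(1.48, -0.8508, -0.85)  len=1.2563
  (v7,v5,v6) [+-+] → (1.48, -0.8508, 0.85)–(1.48, -0.8508, 0.406281)  len=0.4437

Chained into 1 loop(s):
  loop 1: 8 segments, perimeter = 9.3200
Total perimeter = 9.320

loops=1 perimeter=9.320


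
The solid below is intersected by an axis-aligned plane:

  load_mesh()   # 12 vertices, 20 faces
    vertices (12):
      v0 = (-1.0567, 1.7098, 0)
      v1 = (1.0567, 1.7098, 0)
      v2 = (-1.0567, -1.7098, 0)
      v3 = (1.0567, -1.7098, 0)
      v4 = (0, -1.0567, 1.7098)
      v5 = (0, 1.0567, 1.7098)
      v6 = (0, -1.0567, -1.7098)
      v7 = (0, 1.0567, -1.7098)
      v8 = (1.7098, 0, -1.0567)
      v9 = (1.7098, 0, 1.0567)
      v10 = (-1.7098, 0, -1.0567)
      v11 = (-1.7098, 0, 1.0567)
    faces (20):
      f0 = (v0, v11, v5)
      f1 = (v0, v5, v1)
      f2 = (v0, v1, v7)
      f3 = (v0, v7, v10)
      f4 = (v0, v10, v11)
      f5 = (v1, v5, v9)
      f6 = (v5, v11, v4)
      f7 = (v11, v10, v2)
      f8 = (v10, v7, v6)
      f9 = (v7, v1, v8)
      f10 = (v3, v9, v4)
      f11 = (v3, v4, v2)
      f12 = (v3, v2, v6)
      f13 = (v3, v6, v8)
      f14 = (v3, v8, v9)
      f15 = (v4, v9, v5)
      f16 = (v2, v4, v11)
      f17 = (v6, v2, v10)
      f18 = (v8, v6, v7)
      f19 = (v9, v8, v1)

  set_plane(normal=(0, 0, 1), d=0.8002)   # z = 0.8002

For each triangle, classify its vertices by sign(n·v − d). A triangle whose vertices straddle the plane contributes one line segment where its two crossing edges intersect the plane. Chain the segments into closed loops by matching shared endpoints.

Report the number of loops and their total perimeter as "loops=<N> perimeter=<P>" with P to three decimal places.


Straddling triangles (10 of 20):
  (v0,v11,v5) [-++] → (-1.55127, 0.415031, 0.8002)–(-0.562156, 1.40414, 0.8002)  len=1.3988
  (v0,v5,v1) [-+-] → (-0.562156, 1.40414, 0.8002)–(0.562156, 1.40414, 0.8002)  len=1.1243
  (v0,v10,v11) [--+] → (-1.7098, 0, 0.8002)–(-1.55127, 0.415031, 0.8002)  len=0.4443
  (v1,v5,v9) [-++] → (0.562156, 1.40414, 0.8002)–(1.55127, 0.415031, 0.8002)  len=1.3988
  (v11,v10,v2) [+--] → (-1.7098, 0, 0.8002)–(-1.55127, -0.415031, 0.8002)  len=0.4443
  (v3,v9,v4) [-++] → (1.55127, -0.415031, 0.8002)–(0.562156, -1.40414, 0.8002)  len=1.3988
  (v3,v4,v2) [-+-] → (0.562156, -1.40414, 0.8002)–(-0.562156, -1.40414, 0.8002)  len=1.1243
  (v3,v8,v9) [--+] → (1.7098, 0, 0.8002)–(1.55127, -0.415031, 0.8002)  len=0.4443
  (v2,v4,v11) [-++] → (-0.562156, -1.40414, 0.8002)–(-1.55127, -0.415031, 0.8002)  len=1.3988
  (v9,v8,v1) [+--] → (1.7098, 0, 0.8002)–(1.55127, 0.415031, 0.8002)  len=0.4443

Chained into 1 loop(s):
  loop 1: 10 segments, perimeter = 9.6210
Total perimeter = 9.621

loops=1 perimeter=9.621


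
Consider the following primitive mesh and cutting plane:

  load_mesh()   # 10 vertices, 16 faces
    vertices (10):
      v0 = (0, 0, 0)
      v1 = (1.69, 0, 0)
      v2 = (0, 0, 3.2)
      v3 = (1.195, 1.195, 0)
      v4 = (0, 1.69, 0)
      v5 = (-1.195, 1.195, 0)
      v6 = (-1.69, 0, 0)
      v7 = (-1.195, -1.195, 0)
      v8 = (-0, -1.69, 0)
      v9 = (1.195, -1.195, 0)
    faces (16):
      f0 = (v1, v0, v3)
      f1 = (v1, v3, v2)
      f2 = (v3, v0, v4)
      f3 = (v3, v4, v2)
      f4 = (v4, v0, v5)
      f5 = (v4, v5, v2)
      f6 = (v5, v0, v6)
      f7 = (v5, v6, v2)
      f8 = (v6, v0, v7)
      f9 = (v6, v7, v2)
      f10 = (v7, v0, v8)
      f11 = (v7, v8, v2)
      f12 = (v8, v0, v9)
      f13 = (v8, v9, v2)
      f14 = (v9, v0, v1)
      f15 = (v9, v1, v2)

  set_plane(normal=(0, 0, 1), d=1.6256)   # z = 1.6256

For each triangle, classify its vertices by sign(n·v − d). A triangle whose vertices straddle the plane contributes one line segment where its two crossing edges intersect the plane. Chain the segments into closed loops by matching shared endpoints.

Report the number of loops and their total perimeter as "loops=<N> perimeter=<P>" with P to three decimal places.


loops=1 perimeter=5.091

Straddling triangles (8 of 16):
  (v1,v3,v2) [--+] → (0.58794, 0.58794, 1.6256)–(0.83148, 0, 1.6256)  len=0.6364
  (v3,v4,v2) [--+] → (0, 0.83148, 1.6256)–(0.58794, 0.58794, 1.6256)  len=0.6364
  (v4,v5,v2) [--+] → (-0.58794, 0.58794, 1.6256)–(0, 0.83148, 1.6256)  len=0.6364
  (v5,v6,v2) [--+] → (-0.83148, 0, 1.6256)–(-0.58794, 0.58794, 1.6256)  len=0.6364
  (v6,v7,v2) [--+] → (-0.58794, -0.58794, 1.6256)–(-0.83148, 0, 1.6256)  len=0.6364
  (v7,v8,v2) [--+] → (0, -0.83148, 1.6256)–(-0.58794, -0.58794, 1.6256)  len=0.6364
  (v8,v9,v2) [--+] → (0.58794, -0.58794, 1.6256)–(0, -0.83148, 1.6256)  len=0.6364
  (v9,v1,v2) [--+] → (0.83148, 0, 1.6256)–(0.58794, -0.58794, 1.6256)  len=0.6364

Chained into 1 loop(s):
  loop 1: 8 segments, perimeter = 5.0911
Total perimeter = 5.091


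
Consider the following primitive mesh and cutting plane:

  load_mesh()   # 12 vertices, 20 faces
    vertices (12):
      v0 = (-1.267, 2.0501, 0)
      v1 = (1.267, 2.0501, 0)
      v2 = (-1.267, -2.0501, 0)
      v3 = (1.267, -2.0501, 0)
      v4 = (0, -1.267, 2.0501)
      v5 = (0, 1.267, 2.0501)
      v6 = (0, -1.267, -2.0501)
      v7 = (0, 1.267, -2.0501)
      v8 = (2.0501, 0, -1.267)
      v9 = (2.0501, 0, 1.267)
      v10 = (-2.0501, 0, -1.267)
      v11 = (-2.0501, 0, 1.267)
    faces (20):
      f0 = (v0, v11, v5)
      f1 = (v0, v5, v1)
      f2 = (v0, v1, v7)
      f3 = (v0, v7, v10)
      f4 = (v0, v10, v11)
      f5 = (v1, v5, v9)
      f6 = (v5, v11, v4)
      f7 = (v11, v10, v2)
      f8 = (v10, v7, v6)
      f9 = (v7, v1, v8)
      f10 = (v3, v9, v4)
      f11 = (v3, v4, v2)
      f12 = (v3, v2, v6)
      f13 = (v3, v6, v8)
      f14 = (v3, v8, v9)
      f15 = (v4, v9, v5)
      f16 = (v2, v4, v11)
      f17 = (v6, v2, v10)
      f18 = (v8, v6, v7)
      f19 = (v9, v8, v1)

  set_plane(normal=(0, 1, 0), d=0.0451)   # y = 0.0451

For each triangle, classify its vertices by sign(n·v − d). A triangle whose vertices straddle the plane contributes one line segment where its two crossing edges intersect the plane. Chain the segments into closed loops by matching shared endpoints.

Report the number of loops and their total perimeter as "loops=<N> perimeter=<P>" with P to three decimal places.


loops=1 perimeter=13.738

Straddling triangles (10 of 20):
  (v0,v11,v5) [+-+] → (-2.03287, 0.0451, 1.23913)–(-1.97712, 0.0451, 1.29488)  len=0.0788
  (v0,v7,v10) [++-] → (-1.97712, 0.0451, -1.29488)–(-2.03287, 0.0451, -1.23913)  len=0.0788
  (v0,v10,v11) [+--] → (-2.03287, 0.0451, -1.23913)–(-2.03287, 0.0451, 1.23913)  len=2.4783
  (v1,v5,v9) [++-] → (1.97712, 0.0451, 1.29488)–(2.03287, 0.0451, 1.23913)  len=0.0788
  (v5,v11,v4) [+--] → (-1.97712, 0.0451, 1.29488)–(0, 0.0451, 2.0501)  len=2.1165
  (v10,v7,v6) [-+-] → (-1.97712, 0.0451, -1.29488)–(0, 0.0451, -2.0501)  len=2.1165
  (v7,v1,v8) [++-] → (2.03287, 0.0451, -1.23913)–(1.97712, 0.0451, -1.29488)  len=0.0788
  (v4,v9,v5) [--+] → (1.97712, 0.0451, 1.29488)–(0, 0.0451, 2.0501)  len=2.1165
  (v8,v6,v7) [--+] → (0, 0.0451, -2.0501)–(1.97712, 0.0451, -1.29488)  len=2.1165
  (v9,v8,v1) [--+] → (2.03287, 0.0451, -1.23913)–(2.03287, 0.0451, 1.23913)  len=2.4783

Chained into 1 loop(s):
  loop 1: 10 segments, perimeter = 13.7377
Total perimeter = 13.738


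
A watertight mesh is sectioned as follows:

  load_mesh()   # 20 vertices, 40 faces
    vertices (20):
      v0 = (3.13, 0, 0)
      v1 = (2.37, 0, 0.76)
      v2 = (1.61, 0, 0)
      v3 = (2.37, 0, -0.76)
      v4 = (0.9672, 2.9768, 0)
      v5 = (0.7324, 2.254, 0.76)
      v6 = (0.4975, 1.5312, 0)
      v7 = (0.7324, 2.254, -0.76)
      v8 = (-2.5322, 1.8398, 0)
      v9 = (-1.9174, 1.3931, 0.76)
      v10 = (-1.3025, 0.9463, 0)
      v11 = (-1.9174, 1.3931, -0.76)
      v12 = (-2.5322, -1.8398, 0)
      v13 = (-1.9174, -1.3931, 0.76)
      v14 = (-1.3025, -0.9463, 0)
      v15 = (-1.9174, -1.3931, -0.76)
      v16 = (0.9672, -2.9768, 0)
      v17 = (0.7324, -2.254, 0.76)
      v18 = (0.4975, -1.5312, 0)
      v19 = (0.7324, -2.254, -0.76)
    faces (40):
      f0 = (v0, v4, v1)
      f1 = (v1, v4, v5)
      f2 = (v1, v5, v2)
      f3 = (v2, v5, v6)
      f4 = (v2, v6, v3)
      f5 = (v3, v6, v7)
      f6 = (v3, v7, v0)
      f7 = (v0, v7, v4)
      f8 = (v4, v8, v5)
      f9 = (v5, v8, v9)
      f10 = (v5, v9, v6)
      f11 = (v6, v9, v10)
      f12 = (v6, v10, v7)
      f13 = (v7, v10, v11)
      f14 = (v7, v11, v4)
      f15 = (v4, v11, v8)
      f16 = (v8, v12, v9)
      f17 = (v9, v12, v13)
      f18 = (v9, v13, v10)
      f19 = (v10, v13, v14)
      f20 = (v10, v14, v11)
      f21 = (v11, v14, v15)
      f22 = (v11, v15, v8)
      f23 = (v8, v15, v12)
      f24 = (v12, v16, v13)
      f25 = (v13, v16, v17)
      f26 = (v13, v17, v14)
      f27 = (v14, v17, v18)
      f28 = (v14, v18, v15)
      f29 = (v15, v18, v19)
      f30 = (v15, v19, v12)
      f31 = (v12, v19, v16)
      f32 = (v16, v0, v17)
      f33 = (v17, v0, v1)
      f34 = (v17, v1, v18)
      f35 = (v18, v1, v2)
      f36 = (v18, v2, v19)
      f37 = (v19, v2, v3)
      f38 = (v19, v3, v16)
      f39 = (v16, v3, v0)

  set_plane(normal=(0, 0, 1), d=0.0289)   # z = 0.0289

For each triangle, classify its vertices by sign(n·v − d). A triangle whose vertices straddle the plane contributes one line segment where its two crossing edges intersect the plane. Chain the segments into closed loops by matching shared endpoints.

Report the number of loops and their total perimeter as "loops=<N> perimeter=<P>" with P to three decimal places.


loops=2 perimeter=27.861

Straddling triangles (20 of 40):
  (v0,v4,v1) [--+] → (1.02054, 2.8636, 0.0289)–(3.1011, 0, 0.0289)  len=3.5396
  (v1,v4,v5) [+-+] → (1.02054, 2.8636, 0.0289)–(0.958271, 2.94931, 0.0289)  len=0.1059
  (v1,v5,v2) [++-] → (1.57663, 0.0857113, 0.0289)–(1.6389, 0, 0.0289)  len=0.1059
  (v2,v5,v6) [-+-] → (1.57663, 0.0857113, 0.0289)–(0.506432, 1.55869, 0.0289)  len=1.8207
  (v4,v8,v5) [--+] → (-2.40806, 1.85555, 0.0289)–(0.958271, 2.94931, 0.0289)  len=3.5396
  (v5,v8,v9) [+-+] → (-2.40806, 1.85555, 0.0289)–(-2.50882, 1.82281, 0.0289)  len=0.1059
  (v5,v9,v6) [++-] → (0.40567, 1.52595, 0.0289)–(0.506432, 1.55869, 0.0289)  len=0.1059
  (v6,v9,v10) [-+-] → (0.40567, 1.52595, 0.0289)–(-1.32588, 0.96329, 0.0289)  len=1.8207
  (v8,v12,v9) [--+] → (-2.50882, -1.71686, 0.0289)–(-2.50882, 1.82281, 0.0289)  len=3.5397
  (v9,v12,v13) [+-+] → (-2.50882, -1.71686, 0.0289)–(-2.50882, -1.82281, 0.0289)  len=0.1059
  (v9,v13,v10) [++-] → (-1.32588, 0.857341, 0.0289)–(-1.32588, 0.96329, 0.0289)  len=0.1059
  (v10,v13,v14) [-+-] → (-1.32588, 0.857341, 0.0289)–(-1.32588, -0.96329, 0.0289)  len=1.8206
  (v12,v16,v13) [--+] → (0.857509, -2.91658, 0.0289)–(-2.50882, -1.82281, 0.0289)  len=3.5396
  (v13,v16,v17) [+-+] → (0.857509, -2.91658, 0.0289)–(0.958271, -2.94931, 0.0289)  len=0.1059
  (v13,v17,v14) [++-] → (-1.22512, -0.996027, 0.0289)–(-1.32588, -0.96329, 0.0289)  len=0.1059
  (v14,v17,v18) [-+-] → (-1.22512, -0.996027, 0.0289)–(0.506432, -1.55869, 0.0289)  len=1.8207
  (v16,v0,v17) [--+] → (3.03883, -0.0857113, 0.0289)–(0.958271, -2.94931, 0.0289)  len=3.5396
  (v17,v0,v1) [+-+] → (3.03883, -0.0857113, 0.0289)–(3.1011, 0, 0.0289)  len=0.1059
  (v17,v1,v18) [++-] → (0.568704, -1.47297, 0.0289)–(0.506432, -1.55869, 0.0289)  len=0.1059
  (v18,v1,v2) [-+-] → (0.568704, -1.47297, 0.0289)–(1.6389, 0, 0.0289)  len=1.8207

Chained into 2 loop(s):
  loop 1: 10 segments, perimeter = 18.2278
  loop 2: 10 segments, perimeter = 9.6331
Total perimeter = 27.861


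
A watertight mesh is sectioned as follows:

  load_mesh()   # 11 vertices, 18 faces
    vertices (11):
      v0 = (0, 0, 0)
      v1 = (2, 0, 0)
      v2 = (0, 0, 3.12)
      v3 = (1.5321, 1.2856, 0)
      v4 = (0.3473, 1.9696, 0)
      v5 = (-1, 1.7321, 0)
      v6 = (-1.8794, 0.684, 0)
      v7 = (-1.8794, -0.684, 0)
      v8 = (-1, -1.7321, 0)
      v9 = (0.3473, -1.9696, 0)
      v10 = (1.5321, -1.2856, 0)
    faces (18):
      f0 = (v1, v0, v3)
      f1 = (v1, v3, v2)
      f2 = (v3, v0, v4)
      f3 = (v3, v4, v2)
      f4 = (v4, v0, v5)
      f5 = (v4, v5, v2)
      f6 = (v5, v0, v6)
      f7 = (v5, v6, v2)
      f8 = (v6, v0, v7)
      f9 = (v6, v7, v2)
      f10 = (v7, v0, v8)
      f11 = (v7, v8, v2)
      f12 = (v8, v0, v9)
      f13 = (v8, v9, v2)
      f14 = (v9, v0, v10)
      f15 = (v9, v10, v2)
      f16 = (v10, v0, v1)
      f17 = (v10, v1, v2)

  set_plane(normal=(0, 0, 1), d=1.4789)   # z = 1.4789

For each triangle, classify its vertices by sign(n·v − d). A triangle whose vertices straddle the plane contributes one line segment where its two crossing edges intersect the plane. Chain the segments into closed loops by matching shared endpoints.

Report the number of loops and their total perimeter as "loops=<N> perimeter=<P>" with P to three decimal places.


loops=1 perimeter=6.476

Straddling triangles (9 of 18):
  (v1,v3,v2) [--+] → (0.805875, 0.676217, 1.4789)–(1.05199, 0, 1.4789)  len=0.7196
  (v3,v4,v2) [--+] → (0.182678, 1.036, 1.4789)–(0.805875, 0.676217, 1.4789)  len=0.7196
  (v4,v5,v2) [--+] → (-0.525994, 0.911073, 1.4789)–(0.182678, 1.036, 1.4789)  len=0.7196
  (v5,v6,v2) [--+] → (-0.988552, 0.35978, 1.4789)–(-0.525994, 0.911073, 1.4789)  len=0.7196
  (v6,v7,v2) [--+] → (-0.988552, -0.35978, 1.4789)–(-0.988552, 0.35978, 1.4789)  len=0.7196
  (v7,v8,v2) [--+] → (-0.525994, -0.911073, 1.4789)–(-0.988552, -0.35978, 1.4789)  len=0.7196
  (v8,v9,v2) [--+] → (0.182678, -1.036, 1.4789)–(-0.525994, -0.911073, 1.4789)  len=0.7196
  (v9,v10,v2) [--+] → (0.805875, -0.676217, 1.4789)–(0.182678, -1.036, 1.4789)  len=0.7196
  (v10,v1,v2) [--+] → (1.05199, 0, 1.4789)–(0.805875, -0.676217, 1.4789)  len=0.7196

Chained into 1 loop(s):
  loop 1: 9 segments, perimeter = 6.4765
Total perimeter = 6.476


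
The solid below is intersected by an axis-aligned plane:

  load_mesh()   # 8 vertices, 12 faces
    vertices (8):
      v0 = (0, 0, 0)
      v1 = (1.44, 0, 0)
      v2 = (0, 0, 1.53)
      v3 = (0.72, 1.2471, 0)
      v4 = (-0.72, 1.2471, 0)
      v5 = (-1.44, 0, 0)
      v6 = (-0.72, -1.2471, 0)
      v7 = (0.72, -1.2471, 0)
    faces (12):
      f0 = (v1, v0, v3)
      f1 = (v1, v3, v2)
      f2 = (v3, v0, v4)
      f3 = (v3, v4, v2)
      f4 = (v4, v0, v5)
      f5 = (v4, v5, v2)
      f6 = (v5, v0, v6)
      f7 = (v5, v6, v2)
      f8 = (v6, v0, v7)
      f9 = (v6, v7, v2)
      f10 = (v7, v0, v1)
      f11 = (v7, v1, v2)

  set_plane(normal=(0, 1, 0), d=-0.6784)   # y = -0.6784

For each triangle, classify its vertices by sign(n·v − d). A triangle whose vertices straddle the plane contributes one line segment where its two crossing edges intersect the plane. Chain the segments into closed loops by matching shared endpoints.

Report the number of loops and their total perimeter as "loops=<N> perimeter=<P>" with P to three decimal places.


loops=1 perimeter=4.796

Straddling triangles (6 of 12):
  (v5,v0,v6) [++-] → (-0.391667, -0.6784, 0)–(-1.04833, -0.6784, 0)  len=0.6567
  (v5,v6,v2) [+-+] → (-1.04833, -0.6784, 0)–(-0.391667, -0.6784, 0.697707)  len=0.9581
  (v6,v0,v7) [-+-] → (-0.391667, -0.6784, 0)–(0.391667, -0.6784, 0)  len=0.7833
  (v6,v7,v2) [--+] → (0.391667, -0.6784, 0.697707)–(-0.391667, -0.6784, 0.697707)  len=0.7833
  (v7,v0,v1) [-++] → (0.391667, -0.6784, 0)–(1.04833, -0.6784, 0)  len=0.6567
  (v7,v1,v2) [-++] → (1.04833, -0.6784, 0)–(0.391667, -0.6784, 0.697707)  len=0.9581

Chained into 1 loop(s):
  loop 1: 6 segments, perimeter = 4.7963
Total perimeter = 4.796


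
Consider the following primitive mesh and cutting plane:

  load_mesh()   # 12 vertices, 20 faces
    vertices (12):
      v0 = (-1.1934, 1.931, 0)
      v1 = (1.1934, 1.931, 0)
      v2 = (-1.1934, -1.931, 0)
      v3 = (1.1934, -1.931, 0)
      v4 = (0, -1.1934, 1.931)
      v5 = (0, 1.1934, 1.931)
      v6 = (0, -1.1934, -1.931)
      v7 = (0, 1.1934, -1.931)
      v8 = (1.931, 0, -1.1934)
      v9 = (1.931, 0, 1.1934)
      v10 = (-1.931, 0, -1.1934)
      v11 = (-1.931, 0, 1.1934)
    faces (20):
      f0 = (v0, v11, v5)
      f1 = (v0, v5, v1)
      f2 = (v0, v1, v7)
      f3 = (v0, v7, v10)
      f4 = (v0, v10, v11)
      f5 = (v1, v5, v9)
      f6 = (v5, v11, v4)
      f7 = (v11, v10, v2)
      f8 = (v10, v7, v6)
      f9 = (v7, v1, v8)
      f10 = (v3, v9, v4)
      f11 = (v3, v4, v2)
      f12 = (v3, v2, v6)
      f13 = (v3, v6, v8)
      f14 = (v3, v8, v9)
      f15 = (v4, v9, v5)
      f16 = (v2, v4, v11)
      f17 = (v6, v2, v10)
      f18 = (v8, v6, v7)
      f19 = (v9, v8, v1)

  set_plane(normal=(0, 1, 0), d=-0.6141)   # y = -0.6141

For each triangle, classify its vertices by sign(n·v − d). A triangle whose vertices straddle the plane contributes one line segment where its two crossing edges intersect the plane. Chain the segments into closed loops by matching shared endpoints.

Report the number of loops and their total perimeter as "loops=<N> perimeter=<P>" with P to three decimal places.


loops=1 perimeter=11.563

Straddling triangles (10 of 20):
  (v5,v11,v4) [++-] → (-0.937346, -0.6141, 1.57295)–(0, -0.6141, 1.931)  len=1.0034
  (v11,v10,v2) [++-] → (-1.69643, -0.6141, -0.813873)–(-1.69643, -0.6141, 0.813873)  len=1.6277
  (v10,v7,v6) [++-] → (0, -0.6141, -1.931)–(-0.937346, -0.6141, -1.57295)  len=1.0034
  (v3,v9,v4) [-+-] → (1.69643, -0.6141, 0.813873)–(0.937346, -0.6141, 1.57295)  len=1.0735
  (v3,v6,v8) [--+] → (0.937346, -0.6141, -1.57295)–(1.69643, -0.6141, -0.813873)  len=1.0735
  (v3,v8,v9) [-++] → (1.69643, -0.6141, -0.813873)–(1.69643, -0.6141, 0.813873)  len=1.6277
  (v4,v9,v5) [-++] → (0.937346, -0.6141, 1.57295)–(0, -0.6141, 1.931)  len=1.0034
  (v2,v4,v11) [--+] → (-0.937346, -0.6141, 1.57295)–(-1.69643, -0.6141, 0.813873)  len=1.0735
  (v6,v2,v10) [--+] → (-1.69643, -0.6141, -0.813873)–(-0.937346, -0.6141, -1.57295)  len=1.0735
  (v8,v6,v7) [+-+] → (0.937346, -0.6141, -1.57295)–(0, -0.6141, -1.931)  len=1.0034

Chained into 1 loop(s):
  loop 1: 10 segments, perimeter = 11.5631
Total perimeter = 11.563


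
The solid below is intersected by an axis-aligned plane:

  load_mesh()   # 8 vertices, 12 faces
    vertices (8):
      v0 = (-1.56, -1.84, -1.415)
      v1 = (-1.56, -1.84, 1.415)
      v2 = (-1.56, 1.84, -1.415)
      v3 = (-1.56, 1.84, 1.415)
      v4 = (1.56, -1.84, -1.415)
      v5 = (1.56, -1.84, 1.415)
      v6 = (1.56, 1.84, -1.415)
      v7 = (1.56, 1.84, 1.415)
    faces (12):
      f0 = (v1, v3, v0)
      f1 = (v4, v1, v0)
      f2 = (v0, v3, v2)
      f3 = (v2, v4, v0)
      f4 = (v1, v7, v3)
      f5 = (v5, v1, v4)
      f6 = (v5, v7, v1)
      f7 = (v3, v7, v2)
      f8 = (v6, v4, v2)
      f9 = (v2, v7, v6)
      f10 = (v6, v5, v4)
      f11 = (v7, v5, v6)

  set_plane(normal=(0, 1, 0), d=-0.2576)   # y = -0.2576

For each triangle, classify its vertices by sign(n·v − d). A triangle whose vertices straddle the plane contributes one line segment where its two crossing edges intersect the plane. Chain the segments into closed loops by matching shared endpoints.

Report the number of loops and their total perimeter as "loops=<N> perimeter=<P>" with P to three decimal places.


Straddling triangles (8 of 12):
  (v1,v3,v0) [-+-] → (-1.56, -0.2576, 1.415)–(-1.56, -0.2576, -0.1981)  len=1.6131
  (v0,v3,v2) [-++] → (-1.56, -0.2576, -0.1981)–(-1.56, -0.2576, -1.415)  len=1.2169
  (v2,v4,v0) [+--] → (0.2184, -0.2576, -1.415)–(-1.56, -0.2576, -1.415)  len=1.7784
  (v1,v7,v3) [-++] → (-0.2184, -0.2576, 1.415)–(-1.56, -0.2576, 1.415)  len=1.3416
  (v5,v7,v1) [-+-] → (1.56, -0.2576, 1.415)–(-0.2184, -0.2576, 1.415)  len=1.7784
  (v6,v4,v2) [+-+] → (1.56, -0.2576, -1.415)–(0.2184, -0.2576, -1.415)  len=1.3416
  (v6,v5,v4) [+--] → (1.56, -0.2576, 0.1981)–(1.56, -0.2576, -1.415)  len=1.6131
  (v7,v5,v6) [+-+] → (1.56, -0.2576, 1.415)–(1.56, -0.2576, 0.1981)  len=1.2169

Chained into 1 loop(s):
  loop 1: 8 segments, perimeter = 11.9000
Total perimeter = 11.900

loops=1 perimeter=11.900


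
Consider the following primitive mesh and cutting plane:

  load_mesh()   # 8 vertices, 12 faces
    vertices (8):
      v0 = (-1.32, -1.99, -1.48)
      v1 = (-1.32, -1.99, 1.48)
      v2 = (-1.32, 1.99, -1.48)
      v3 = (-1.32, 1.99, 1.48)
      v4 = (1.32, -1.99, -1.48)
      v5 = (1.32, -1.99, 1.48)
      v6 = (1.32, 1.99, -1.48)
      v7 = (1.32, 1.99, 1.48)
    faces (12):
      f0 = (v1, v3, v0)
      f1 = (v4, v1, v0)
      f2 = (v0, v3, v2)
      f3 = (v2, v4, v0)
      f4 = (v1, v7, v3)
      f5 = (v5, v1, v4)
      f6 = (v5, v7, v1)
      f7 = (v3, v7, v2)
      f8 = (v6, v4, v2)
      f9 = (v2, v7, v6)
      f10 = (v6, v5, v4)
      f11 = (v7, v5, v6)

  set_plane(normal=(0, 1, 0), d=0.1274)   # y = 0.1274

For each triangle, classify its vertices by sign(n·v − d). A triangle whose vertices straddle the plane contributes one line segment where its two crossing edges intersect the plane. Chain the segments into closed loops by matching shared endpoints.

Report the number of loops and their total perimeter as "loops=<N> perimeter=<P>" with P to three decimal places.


loops=1 perimeter=11.200

Straddling triangles (8 of 12):
  (v1,v3,v0) [-+-] → (-1.32, 0.1274, 1.48)–(-1.32, 0.1274, 0.0947497)  len=1.3853
  (v0,v3,v2) [-++] → (-1.32, 0.1274, 0.0947497)–(-1.32, 0.1274, -1.48)  len=1.5747
  (v2,v4,v0) [+--] → (-0.0845065, 0.1274, -1.48)–(-1.32, 0.1274, -1.48)  len=1.2355
  (v1,v7,v3) [-++] → (0.0845065, 0.1274, 1.48)–(-1.32, 0.1274, 1.48)  len=1.4045
  (v5,v7,v1) [-+-] → (1.32, 0.1274, 1.48)–(0.0845065, 0.1274, 1.48)  len=1.2355
  (v6,v4,v2) [+-+] → (1.32, 0.1274, -1.48)–(-0.0845065, 0.1274, -1.48)  len=1.4045
  (v6,v5,v4) [+--] → (1.32, 0.1274, -0.0947497)–(1.32, 0.1274, -1.48)  len=1.3853
  (v7,v5,v6) [+-+] → (1.32, 0.1274, 1.48)–(1.32, 0.1274, -0.0947497)  len=1.5747

Chained into 1 loop(s):
  loop 1: 8 segments, perimeter = 11.2000
Total perimeter = 11.200


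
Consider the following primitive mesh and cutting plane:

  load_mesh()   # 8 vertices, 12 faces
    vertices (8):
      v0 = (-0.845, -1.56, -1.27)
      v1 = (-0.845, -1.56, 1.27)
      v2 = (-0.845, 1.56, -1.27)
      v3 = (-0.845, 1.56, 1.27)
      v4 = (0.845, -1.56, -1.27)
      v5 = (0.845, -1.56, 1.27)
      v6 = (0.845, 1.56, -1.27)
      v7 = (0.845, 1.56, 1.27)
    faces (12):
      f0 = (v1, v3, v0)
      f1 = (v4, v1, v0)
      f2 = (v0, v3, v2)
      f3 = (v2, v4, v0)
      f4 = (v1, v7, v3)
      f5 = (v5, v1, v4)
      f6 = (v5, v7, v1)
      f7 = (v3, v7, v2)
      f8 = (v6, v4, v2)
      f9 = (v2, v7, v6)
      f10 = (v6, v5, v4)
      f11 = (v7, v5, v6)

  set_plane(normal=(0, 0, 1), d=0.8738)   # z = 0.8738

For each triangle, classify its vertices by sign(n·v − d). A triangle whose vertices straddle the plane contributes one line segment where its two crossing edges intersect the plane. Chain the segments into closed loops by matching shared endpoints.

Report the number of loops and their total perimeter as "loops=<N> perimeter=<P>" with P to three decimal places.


Straddling triangles (8 of 12):
  (v1,v3,v0) [++-] → (-0.845, 1.07333, 0.8738)–(-0.845, -1.56, 0.8738)  len=2.6333
  (v4,v1,v0) [-+-] → (-0.581387, -1.56, 0.8738)–(-0.845, -1.56, 0.8738)  len=0.2636
  (v0,v3,v2) [-+-] → (-0.845, 1.07333, 0.8738)–(-0.845, 1.56, 0.8738)  len=0.4867
  (v5,v1,v4) [++-] → (-0.581387, -1.56, 0.8738)–(0.845, -1.56, 0.8738)  len=1.4264
  (v3,v7,v2) [++-] → (0.581387, 1.56, 0.8738)–(-0.845, 1.56, 0.8738)  len=1.4264
  (v2,v7,v6) [-+-] → (0.581387, 1.56, 0.8738)–(0.845, 1.56, 0.8738)  len=0.2636
  (v6,v5,v4) [-+-] → (0.845, -1.07333, 0.8738)–(0.845, -1.56, 0.8738)  len=0.4867
  (v7,v5,v6) [++-] → (0.845, -1.07333, 0.8738)–(0.845, 1.56, 0.8738)  len=2.6333

Chained into 1 loop(s):
  loop 1: 8 segments, perimeter = 9.6200
Total perimeter = 9.620

loops=1 perimeter=9.620


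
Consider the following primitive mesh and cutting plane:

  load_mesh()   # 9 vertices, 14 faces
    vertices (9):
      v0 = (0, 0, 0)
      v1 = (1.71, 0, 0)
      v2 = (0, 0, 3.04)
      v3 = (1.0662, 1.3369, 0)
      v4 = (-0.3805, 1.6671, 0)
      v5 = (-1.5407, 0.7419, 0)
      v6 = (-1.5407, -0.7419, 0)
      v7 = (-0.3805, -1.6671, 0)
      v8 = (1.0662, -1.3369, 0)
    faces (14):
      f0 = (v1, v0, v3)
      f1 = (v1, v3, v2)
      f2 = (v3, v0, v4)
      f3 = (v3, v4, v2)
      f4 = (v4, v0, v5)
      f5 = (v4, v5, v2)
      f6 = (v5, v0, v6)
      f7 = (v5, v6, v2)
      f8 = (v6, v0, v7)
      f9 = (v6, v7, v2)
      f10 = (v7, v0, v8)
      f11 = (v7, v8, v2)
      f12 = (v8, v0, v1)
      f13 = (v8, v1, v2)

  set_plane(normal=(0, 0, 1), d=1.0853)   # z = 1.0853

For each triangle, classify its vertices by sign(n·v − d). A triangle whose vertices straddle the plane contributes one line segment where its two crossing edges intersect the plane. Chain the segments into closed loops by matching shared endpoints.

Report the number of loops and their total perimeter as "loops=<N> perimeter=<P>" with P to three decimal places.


Straddling triangles (7 of 14):
  (v1,v3,v2) [--+] → (0.68556, 0.859618, 1.0853)–(1.09952, 0, 1.0853)  len=0.9541
  (v3,v4,v2) [--+] → (-0.244659, 1.07193, 1.0853)–(0.68556, 0.859618, 1.0853)  len=0.9541
  (v4,v5,v2) [--+] → (-0.99066, 0.477037, 1.0853)–(-0.244659, 1.07193, 1.0853)  len=0.9542
  (v5,v6,v2) [--+] → (-0.99066, -0.477037, 1.0853)–(-0.99066, 0.477037, 1.0853)  len=0.9541
  (v6,v7,v2) [--+] → (-0.244659, -1.07193, 1.0853)–(-0.99066, -0.477037, 1.0853)  len=0.9542
  (v7,v8,v2) [--+] → (0.68556, -0.859618, 1.0853)–(-0.244659, -1.07193, 1.0853)  len=0.9541
  (v8,v1,v2) [--+] → (1.09952, 0, 1.0853)–(0.68556, -0.859618, 1.0853)  len=0.9541

Chained into 1 loop(s):
  loop 1: 7 segments, perimeter = 6.6789
Total perimeter = 6.679

loops=1 perimeter=6.679


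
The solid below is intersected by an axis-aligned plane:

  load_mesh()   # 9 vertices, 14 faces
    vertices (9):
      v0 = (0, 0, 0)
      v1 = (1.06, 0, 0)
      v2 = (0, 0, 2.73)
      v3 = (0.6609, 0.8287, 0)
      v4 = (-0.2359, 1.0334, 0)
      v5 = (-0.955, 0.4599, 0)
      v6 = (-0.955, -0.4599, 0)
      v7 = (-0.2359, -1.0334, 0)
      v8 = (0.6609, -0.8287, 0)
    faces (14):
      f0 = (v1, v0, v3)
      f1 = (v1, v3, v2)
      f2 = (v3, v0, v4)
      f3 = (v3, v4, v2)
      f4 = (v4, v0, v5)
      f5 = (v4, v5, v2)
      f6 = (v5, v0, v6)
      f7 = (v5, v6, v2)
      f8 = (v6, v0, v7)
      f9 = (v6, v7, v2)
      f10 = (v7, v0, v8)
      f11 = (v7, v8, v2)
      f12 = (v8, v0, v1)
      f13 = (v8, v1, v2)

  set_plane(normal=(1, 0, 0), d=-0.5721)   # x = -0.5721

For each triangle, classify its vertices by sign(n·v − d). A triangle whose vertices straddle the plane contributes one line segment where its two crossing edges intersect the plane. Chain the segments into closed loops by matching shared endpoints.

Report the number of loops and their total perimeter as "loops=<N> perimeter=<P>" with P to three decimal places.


loops=1 perimeter=4.480

Straddling triangles (6 of 14):
  (v4,v0,v5) [++-] → (-0.5721, 0.275507, 0)–(-0.5721, 0.765272, 0)  len=0.4898
  (v4,v5,v2) [+-+] → (-0.5721, 0.765272, 0)–(-0.5721, 0.275507, 1.09457)  len=1.1991
  (v5,v0,v6) [-+-] → (-0.5721, 0.275507, 0)–(-0.5721, -0.275507, 0)  len=0.5510
  (v5,v6,v2) [--+] → (-0.5721, -0.275507, 1.09457)–(-0.5721, 0.275507, 1.09457)  len=0.5510
  (v6,v0,v7) [-++] → (-0.5721, -0.275507, 0)–(-0.5721, -0.765272, 0)  len=0.4898
  (v6,v7,v2) [-++] → (-0.5721, -0.765272, 0)–(-0.5721, -0.275507, 1.09457)  len=1.1991

Chained into 1 loop(s):
  loop 1: 6 segments, perimeter = 4.4799
Total perimeter = 4.480


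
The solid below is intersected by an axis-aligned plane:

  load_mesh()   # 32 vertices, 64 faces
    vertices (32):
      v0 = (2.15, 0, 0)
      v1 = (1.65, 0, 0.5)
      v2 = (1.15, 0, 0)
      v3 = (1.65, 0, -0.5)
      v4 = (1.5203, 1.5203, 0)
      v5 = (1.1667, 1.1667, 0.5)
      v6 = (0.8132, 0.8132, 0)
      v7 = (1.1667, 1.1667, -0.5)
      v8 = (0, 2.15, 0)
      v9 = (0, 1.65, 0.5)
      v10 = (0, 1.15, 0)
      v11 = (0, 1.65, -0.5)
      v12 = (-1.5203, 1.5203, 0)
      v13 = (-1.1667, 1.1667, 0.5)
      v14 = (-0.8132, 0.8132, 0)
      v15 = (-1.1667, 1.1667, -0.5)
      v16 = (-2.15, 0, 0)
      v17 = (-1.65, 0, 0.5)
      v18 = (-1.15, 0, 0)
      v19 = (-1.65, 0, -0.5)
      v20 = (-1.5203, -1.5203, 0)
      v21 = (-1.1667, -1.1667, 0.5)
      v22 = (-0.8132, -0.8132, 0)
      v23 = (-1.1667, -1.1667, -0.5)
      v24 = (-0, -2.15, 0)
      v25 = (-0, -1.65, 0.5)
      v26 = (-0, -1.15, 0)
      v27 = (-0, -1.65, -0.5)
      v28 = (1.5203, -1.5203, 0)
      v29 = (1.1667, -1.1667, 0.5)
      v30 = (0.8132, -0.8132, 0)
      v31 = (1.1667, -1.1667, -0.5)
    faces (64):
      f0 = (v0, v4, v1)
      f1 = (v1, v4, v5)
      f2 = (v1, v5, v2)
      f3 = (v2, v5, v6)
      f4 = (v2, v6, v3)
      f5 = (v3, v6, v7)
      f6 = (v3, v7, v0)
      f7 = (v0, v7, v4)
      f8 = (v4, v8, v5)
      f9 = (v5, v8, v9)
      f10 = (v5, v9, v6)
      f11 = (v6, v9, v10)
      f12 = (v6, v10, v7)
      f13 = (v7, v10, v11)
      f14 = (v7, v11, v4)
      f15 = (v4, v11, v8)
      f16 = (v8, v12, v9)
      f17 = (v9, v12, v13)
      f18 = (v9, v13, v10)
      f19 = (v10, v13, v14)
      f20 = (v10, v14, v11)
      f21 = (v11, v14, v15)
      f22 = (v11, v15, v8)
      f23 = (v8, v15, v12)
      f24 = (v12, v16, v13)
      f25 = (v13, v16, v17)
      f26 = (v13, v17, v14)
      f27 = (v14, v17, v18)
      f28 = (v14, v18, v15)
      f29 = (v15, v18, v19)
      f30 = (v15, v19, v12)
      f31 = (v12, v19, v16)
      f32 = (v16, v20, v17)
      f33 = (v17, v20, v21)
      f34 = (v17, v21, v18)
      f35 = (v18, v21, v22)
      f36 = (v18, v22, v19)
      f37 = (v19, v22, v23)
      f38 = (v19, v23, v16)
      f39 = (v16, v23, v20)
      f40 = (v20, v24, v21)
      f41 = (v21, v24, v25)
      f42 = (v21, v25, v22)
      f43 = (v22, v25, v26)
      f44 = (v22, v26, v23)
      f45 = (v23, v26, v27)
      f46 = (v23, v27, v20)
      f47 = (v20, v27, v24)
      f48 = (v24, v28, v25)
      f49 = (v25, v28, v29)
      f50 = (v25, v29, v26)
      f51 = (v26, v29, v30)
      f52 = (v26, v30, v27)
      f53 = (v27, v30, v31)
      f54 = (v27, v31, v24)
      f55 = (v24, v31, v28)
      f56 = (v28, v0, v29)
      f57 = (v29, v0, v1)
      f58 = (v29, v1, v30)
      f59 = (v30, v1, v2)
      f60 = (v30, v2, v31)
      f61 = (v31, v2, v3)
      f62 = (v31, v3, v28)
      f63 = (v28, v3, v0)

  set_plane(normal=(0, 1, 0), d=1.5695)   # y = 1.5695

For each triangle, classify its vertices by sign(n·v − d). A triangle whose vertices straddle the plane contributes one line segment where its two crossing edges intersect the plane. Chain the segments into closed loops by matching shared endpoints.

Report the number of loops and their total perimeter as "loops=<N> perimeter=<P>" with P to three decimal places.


Straddling triangles (14 of 64):
  (v4,v8,v5) [-+-] → (1.40152, 1.5695, 0)–(0.688772, 1.5695, 0.295179)  len=0.7714
  (v5,v8,v9) [-++] → (0.688772, 1.5695, 0.295179)–(0.194329, 1.5695, 0.5)  len=0.5352
  (v5,v9,v6) [-+-] → (0.194329, 1.5695, 0.5)–(0.0782297, 1.5695, 0.4519)  len=0.1257
  (v6,v9,v10) [-+-] → (0.0782297, 1.5695, 0.4519)–(0, 1.5695, 0.4195)  len=0.0847
  (v7,v10,v11) [--+] → (0, 1.5695, -0.4195)–(0.194329, 1.5695, -0.5)  len=0.2103
  (v7,v11,v4) [-+-] → (0.194329, 1.5695, -0.5)–(0.943594, 1.5695, -0.189668)  len=0.8110
  (v4,v11,v8) [-++] → (0.943594, 1.5695, -0.189668)–(1.40152, 1.5695, 0)  len=0.4956
  (v8,v12,v9) [+-+] → (-1.40152, 1.5695, 0)–(-0.943594, 1.5695, 0.189668)  len=0.4956
  (v9,v12,v13) [+--] → (-0.943594, 1.5695, 0.189668)–(-0.194329, 1.5695, 0.5)  len=0.8110
  (v9,v13,v10) [+--] → (-0.194329, 1.5695, 0.5)–(0, 1.5695, 0.4195)  len=0.2103
  (v10,v14,v11) [--+] → (-0.0782297, 1.5695, -0.4519)–(0, 1.5695, -0.4195)  len=0.0847
  (v11,v14,v15) [+--] → (-0.0782297, 1.5695, -0.4519)–(-0.194329, 1.5695, -0.5)  len=0.1257
  (v11,v15,v8) [+-+] → (-0.194329, 1.5695, -0.5)–(-0.688772, 1.5695, -0.295179)  len=0.5352
  (v8,v15,v12) [+--] → (-0.688772, 1.5695, -0.295179)–(-1.40152, 1.5695, 0)  len=0.7714

Chained into 1 loop(s):
  loop 1: 14 segments, perimeter = 6.0679
Total perimeter = 6.068

loops=1 perimeter=6.068
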